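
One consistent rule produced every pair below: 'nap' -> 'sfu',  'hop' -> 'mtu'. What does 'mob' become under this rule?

rtg

Compare letters: n→s is +5, a→f is +5, p→u is +5 — a constant shift. Every letter moves 5 places later in the alphabet, wrapping around z→a.
Applying it to mob: m+5=r, o+5=t, b+5=g.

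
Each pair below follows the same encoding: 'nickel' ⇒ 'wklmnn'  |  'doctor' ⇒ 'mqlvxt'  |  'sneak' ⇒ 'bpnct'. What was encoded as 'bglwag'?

Shifts by position in nickel: pos 0: n→w (+9), pos 1: i→k (+2), pos 2: c→l (+9), pos 3: k→m (+2) — repeating every 2. The shifts repeat in a cycle of length 2: positions 0,1,… shift by +9, +2, then the pattern repeats.
Undoing it on bglwag: b−9=s, g−2=e, l−9=c, w−2=u, a−9=r, g−2=e.

secure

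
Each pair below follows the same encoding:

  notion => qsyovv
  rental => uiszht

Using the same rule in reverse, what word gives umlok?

rigid

In notion: n→q is +3, o→s is +4, t→y is +5, i→o is +6 — the shift increases by 1 each position. Letter i (0-indexed) is shifted by i+3, so successive shifts are 3, 4, 5, ….
Undoing it on umlok: u−3=r, m−4=i, l−5=g, o−6=i, k−7=d.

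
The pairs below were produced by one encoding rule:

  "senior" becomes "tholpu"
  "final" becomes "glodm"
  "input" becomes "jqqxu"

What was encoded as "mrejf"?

A repeating key of period 2 is used — shifts +1, +3 over and over.
Decoding mrejf: m−1=l, r−3=o, e−1=d, j−3=g, f−1=e.

lodge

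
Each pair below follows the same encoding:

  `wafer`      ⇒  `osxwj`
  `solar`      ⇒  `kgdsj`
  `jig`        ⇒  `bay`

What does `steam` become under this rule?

klwse

Compare letters: w→o is +18, a→s is +18, f→x is +18 — a constant shift. Every letter moves 18 places later in the alphabet, wrapping around z→a.
For steam: s+18=k, t+18=l, e+18=w, a+18=s, m+18=e.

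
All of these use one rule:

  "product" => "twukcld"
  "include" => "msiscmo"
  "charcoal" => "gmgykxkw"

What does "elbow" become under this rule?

iqhve

Each letter shifts forward by (position + 4), i.e. 4, 5, 6, … — the shift grows by one for each successive letter.
For elbow: e+4=i, l+5=q, b+6=h, o+7=v, w+8=e.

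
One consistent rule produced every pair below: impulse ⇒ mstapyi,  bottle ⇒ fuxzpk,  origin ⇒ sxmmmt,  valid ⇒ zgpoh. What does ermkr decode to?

Shifts by position in impulse: pos 0: i→m (+4), pos 1: m→s (+6), pos 2: p→t (+4), pos 3: u→a (+6) — repeating every 2. It's a Vigenère-style cipher with numeric key [4,6]: position i shifts by key[i mod 2].
Undoing it on ermkr: e−4=a, r−6=l, m−4=i, k−6=e, r−4=n.

alien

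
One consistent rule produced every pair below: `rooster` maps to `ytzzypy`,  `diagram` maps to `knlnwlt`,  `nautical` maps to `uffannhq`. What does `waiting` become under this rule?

Shifts by position in rooster: pos 0: r→y (+7), pos 1: o→t (+5), pos 2: o→z (+11), pos 3: s→z (+7), pos 4: t→y (+5), pos 5: e→p (+11) — repeating every 3. The shifts repeat in a cycle of length 3: positions 0,1,… shift by +7, +5, +11, then the pattern repeats.
On waiting: w+7=d, a+5=f, i+11=t, t+7=a, i+5=n, n+11=y, g+7=n.

dftanyn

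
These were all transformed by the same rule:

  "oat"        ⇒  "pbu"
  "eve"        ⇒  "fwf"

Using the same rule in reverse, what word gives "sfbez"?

Each letter is shifted forward by 1 in the alphabet (a Caesar shift of +1).
Reversing it on sfbez: s−1=r, f−1=e, b−1=a, e−1=d, z−1=y.

ready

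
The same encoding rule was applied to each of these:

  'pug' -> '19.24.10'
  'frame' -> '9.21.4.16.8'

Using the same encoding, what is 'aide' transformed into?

The number is (letter's place in the alphabet, a=1) + 3.
For aide: a=1→4, i=9→12, d=4→7, e=5→8.

4.12.7.8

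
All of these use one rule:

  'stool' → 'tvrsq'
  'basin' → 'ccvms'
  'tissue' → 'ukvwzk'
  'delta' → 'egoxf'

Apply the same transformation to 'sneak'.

In stool: s→t is +1, t→v is +2, o→r is +3, o→s is +4 — the shift increases by 1 each position. The shift increases by 1 at each position, starting from +1: 1, 2, 3, ….
Applying it to sneak: s+1=t, n+2=p, e+3=h, a+4=e, k+5=p.

tphep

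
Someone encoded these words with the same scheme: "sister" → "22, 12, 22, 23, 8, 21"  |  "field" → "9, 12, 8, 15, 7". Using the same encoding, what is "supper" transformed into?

22, 24, 19, 19, 8, 21

Letters become their 1-based position plus 3 (so a→4, b→5, …).
On supper: s=19→22, u=21→24, p=16→19, p=16→19, e=5→8, r=18→21.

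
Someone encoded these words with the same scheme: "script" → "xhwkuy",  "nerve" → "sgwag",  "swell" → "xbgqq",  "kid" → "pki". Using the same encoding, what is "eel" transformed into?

The shift depends on letter class: consonant s→x is +5, but vowel i→k is +2. Vowels shift forward by 2 and consonants shift forward by 5.
Applying it to eel: e(vowel)+2=g, e(vowel)+2=g, l(cons)+5=q.

ggq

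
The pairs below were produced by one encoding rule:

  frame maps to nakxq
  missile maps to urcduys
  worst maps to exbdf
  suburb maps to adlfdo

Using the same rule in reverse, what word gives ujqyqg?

magnet

In frame: f→n is +8, r→a is +9, a→k is +10, m→x is +11 — the shift increases by 1 each position. The shift increases by 1 at each position, starting from +8: 8, 9, 10, ….
Undoing it on ujqyqg: u−8=m, j−9=a, q−10=g, y−11=n, q−12=e, g−13=t.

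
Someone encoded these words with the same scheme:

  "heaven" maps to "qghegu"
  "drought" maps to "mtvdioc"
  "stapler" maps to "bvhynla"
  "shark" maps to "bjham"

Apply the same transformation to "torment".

cqyvguc

Shifts by position in heaven: pos 0: h→q (+9), pos 1: e→g (+2), pos 2: a→h (+7), pos 3: v→e (+9), pos 4: e→g (+2), pos 5: n→u (+7) — repeating every 3. The shifts repeat in a cycle of length 3: positions 0,1,… shift by +9, +2, +7, then the pattern repeats.
On torment: t+9=c, o+2=q, r+7=y, m+9=v, e+2=g, n+7=u, t+9=c.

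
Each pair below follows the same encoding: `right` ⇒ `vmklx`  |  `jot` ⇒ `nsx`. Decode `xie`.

Each letter is shifted forward by 4 in the alphabet (a Caesar shift of +4).
Reversing it on xie: x−4=t, i−4=e, e−4=a.

tea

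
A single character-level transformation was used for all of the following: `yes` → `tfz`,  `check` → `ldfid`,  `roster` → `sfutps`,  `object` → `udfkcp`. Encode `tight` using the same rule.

Two steps: reverse the string, then apply a Caesar shift of +1.
On tight: reverse → thgit; then shift: t+1=u, h+1=i, g+1=h, i+1=j, t+1=u.

uihju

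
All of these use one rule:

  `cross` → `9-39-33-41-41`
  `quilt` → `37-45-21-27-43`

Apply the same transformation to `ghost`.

17-19-33-41-43

c(#3)→9 and r(#18)→39: differences scale by 2, so n = 2·pos + 3. With a=1..z=26, the number is 2·pos + 3.
On ghost: g=7→17, h=8→19, o=15→33, s=19→41, t=20→43.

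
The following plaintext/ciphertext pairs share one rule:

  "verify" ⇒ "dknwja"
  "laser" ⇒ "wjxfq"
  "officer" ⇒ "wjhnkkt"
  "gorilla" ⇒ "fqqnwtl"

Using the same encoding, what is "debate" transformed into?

The output letters match the input read backwards, each shifted +5: verify reversed is yfirev. The word is reversed, then every letter is shifted forward by 5.
For debate: reverse → etabed; then shift: e+5=j, t+5=y, a+5=f, b+5=g, e+5=j, d+5=i.

jyfgji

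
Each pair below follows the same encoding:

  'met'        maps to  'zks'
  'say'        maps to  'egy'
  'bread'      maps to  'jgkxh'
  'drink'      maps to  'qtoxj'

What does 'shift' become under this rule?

The output letters match the input read backwards, each shifted +6: met reversed is tem. Two steps: reverse the string, then apply a Caesar shift of +6.
For shift: reverse → tfihs; then shift: t+6=z, f+6=l, i+6=o, h+6=n, s+6=y.

zlony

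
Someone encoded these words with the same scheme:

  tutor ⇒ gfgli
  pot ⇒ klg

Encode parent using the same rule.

kzivmg

Each pair mirrors across the alphabet (t↔g, u↔f, t↔g): positions sum to 25. Letters are reflected about the middle of the alphabet (position → 25−position): Atbash.
On parent: p↔k, a↔z, r↔i, e↔v, n↔m, t↔g.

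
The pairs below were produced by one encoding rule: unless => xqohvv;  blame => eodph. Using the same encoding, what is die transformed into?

glh

Compare letters: u→x is +3, n→q is +3, l→o is +3 — a constant shift. This is a Caesar cipher with shift 3.
For die: d+3=g, i+3=l, e+3=h.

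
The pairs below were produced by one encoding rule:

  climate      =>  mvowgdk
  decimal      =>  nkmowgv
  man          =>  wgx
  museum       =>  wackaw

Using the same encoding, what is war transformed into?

ggb

Vowels shift forward by 6 and consonants shift forward by 10.
Applying it to war: w(cons)+10=g, a(vowel)+6=g, r(cons)+10=b.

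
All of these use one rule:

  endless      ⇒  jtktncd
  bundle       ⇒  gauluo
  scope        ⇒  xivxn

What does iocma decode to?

Each letter shifts forward by (position + 5), i.e. 5, 6, 7, … — the shift grows by one for each successive letter.
Reversing it on iocma: i−5=d, o−6=i, c−7=v, m−8=e, a−9=r.

diver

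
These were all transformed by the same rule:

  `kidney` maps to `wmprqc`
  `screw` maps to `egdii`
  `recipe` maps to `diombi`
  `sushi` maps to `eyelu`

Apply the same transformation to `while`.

ilupq

Shifts by position in kidney: pos 0: k→w (+12), pos 1: i→m (+4), pos 2: d→p (+12), pos 3: n→r (+4) — repeating every 2. It's a Vigenère-style cipher with numeric key [12,4]: position i shifts by key[i mod 2].
For while: w+12=i, h+4=l, i+12=u, l+4=p, e+12=q.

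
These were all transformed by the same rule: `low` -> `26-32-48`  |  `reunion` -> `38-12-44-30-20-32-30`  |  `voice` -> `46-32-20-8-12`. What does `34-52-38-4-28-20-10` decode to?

l(#12)→26 and o(#15)→32: differences scale by 2, so n = 2·pos + 2. With a=1..z=26, the number is 2·pos + 2.
Undoing it on 34-52-38-4-28-20-10: 34→(34−2)÷2=16=p, 52→(52−2)÷2=25=y, 38→(38−2)÷2=18=r, 4→(4−2)÷2=1=a, 28→(28−2)÷2=13=m, 20→(20−2)÷2=9=i, 10→(10−2)÷2=4=d.

pyramid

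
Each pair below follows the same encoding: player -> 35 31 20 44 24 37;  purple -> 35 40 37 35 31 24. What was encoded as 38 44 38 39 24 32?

system

p is letter #16 and maps to 35: an offset of 19. The number is (letter's place in the alphabet, a=1) + 19.
Reversing it on 38 44 38 39 24 32: 38→(38−19)÷1=19=s, 44→(44−19)÷1=25=y, 38→(38−19)÷1=19=s, 39→(39−19)÷1=20=t, 24→(24−19)÷1=5=e, 32→(32−19)÷1=13=m.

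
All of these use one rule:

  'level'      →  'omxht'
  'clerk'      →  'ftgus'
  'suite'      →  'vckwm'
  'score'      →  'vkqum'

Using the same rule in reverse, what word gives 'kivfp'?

hatch

Shifts by position in level: pos 0: l→o (+3), pos 1: e→m (+8), pos 2: v→x (+2), pos 3: e→h (+3), pos 4: l→t (+8) — repeating every 3. The shifts repeat in a cycle of length 3: positions 0,1,… shift by +3, +8, +2, then the pattern repeats.
Undoing it on kivfp: k−3=h, i−8=a, v−2=t, f−3=c, p−8=h.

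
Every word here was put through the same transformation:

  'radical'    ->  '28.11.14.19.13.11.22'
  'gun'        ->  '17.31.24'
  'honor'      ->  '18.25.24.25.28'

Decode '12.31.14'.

bud

Each letter is replaced by its alphabet position (a=1..z=26) + 10.
Undoing it on 12.31.14: 12→(12−10)÷1=2=b, 31→(31−10)÷1=21=u, 14→(14−10)÷1=4=d.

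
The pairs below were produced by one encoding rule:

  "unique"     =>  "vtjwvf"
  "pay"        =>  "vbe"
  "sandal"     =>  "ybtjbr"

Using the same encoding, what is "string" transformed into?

The rule splits by letter class: vowels +1, consonants +6.
Applying it to string: s(cons)+6=y, t(cons)+6=z, r(cons)+6=x, i(vowel)+1=j, n(cons)+6=t, g(cons)+6=m.

yzxjtm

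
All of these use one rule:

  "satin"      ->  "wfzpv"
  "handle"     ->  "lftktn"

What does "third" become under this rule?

xmoyl

In satin: s→w is +4, a→f is +5, t→z is +6, i→p is +7 — the shift increases by 1 each position. Letter i (0-indexed) is shifted by i+4, so successive shifts are 4, 5, 6, ….
For third: t+4=x, h+5=m, i+6=o, r+7=y, d+8=l.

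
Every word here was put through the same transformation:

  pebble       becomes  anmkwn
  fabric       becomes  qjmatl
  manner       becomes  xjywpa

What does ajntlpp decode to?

Shifts by position in pebble: pos 0: p→a (+11), pos 1: e→n (+9), pos 2: b→m (+11), pos 3: b→k (+9) — repeating every 2. It's a Vigenère-style cipher with numeric key [11,9]: position i shifts by key[i mod 2].
Reversing it on ajntlpp: a−11=p, j−9=a, n−11=c, t−9=k, l−11=a, p−9=g, p−11=e.

package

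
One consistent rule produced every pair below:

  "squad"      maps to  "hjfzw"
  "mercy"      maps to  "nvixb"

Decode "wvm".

den

Each pair mirrors across the alphabet (s↔h, q↔j, u↔f): positions sum to 25. This is the alphabet-reversal cipher (Atbash): a becomes z, b becomes y, etc.
Reversing it on wvm: w↔d, v↔e, m↔n.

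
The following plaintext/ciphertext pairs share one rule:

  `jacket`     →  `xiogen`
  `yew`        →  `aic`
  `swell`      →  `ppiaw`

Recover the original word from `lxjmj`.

The output letters match the input read backwards, each shifted +4: jacket reversed is tekcaj. Two steps: reverse the string, then apply a Caesar shift of +4.
Decoding lxjmj: shift back: l−4=h, x−4=t, j−4=f, m−4=i, j−4=f → htfif; then reverse → fifth.

fifth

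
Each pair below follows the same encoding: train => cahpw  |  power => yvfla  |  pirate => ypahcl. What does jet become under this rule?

slc

The shift depends on letter class: consonant t→c is +9, but vowel a→h is +7. Vowels shift forward by 7 and consonants shift forward by 9.
For jet: j(cons)+9=s, e(vowel)+7=l, t(cons)+9=c.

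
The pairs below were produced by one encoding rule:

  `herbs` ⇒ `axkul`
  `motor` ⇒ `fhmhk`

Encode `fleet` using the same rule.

Compare letters: h→a is +19, e→x is +19, r→k is +19 — a constant shift. This is a Caesar cipher with shift 19.
For fleet: f+19=y, l+19=e, e+19=x, e+19=x, t+19=m.

yexxm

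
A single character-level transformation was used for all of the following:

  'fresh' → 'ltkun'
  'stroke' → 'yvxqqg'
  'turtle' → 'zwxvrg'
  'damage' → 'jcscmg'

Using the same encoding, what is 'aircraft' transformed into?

Shifts by position in fresh: pos 0: f→l (+6), pos 1: r→t (+2), pos 2: e→k (+6), pos 3: s→u (+2) — repeating every 2. A repeating key of period 2 is used — shifts +6, +2 over and over.
On aircraft: a+6=g, i+2=k, r+6=x, c+2=e, r+6=x, a+2=c, f+6=l, t+2=v.

gkxexclv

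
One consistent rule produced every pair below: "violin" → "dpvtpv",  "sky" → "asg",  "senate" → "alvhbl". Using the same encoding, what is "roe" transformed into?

zvl

Two shifts are in play — +7 for a/e/i/o/u, +8 for every other letter.
On roe: r(cons)+8=z, o(vowel)+7=v, e(vowel)+7=l.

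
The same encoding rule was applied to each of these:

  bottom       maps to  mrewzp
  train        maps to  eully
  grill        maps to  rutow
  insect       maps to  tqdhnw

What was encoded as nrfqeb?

Shifts by position in bottom: pos 0: b→m (+11), pos 1: o→r (+3), pos 2: t→e (+11), pos 3: t→w (+3) — repeating every 2. The shifts repeat in a cycle of length 2: positions 0,1,… shift by +11, +3, then the pattern repeats.
Reversing it on nrfqeb: n−11=c, r−3=o, f−11=u, q−3=n, e−11=t, b−3=y.

county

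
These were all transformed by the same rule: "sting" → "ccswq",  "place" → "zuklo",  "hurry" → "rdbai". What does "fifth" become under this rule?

Shifts by position in sting: pos 0: s→c (+10), pos 1: t→c (+9), pos 2: i→s (+10), pos 3: n→w (+9) — repeating every 2. The shifts repeat in a cycle of length 2: positions 0,1,… shift by +10, +9, then the pattern repeats.
On fifth: f+10=p, i+9=r, f+10=p, t+9=c, h+10=r.

prpcr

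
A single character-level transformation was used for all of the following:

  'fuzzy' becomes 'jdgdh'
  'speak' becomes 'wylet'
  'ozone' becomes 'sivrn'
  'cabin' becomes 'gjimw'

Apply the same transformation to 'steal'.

It's a Vigenère-style cipher with numeric key [4,9,7]: position i shifts by key[i mod 3].
Applying it to steal: s+4=w, t+9=c, e+7=l, a+4=e, l+9=u.

wcleu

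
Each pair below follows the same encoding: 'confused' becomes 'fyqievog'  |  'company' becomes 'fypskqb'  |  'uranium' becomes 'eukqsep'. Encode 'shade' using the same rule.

vkkgo

The shift depends on letter class: consonant c→f is +3, but vowel o→y is +10. Vowels shift forward by 10 and consonants shift forward by 3.
For shade: s(cons)+3=v, h(cons)+3=k, a(vowel)+10=k, d(cons)+3=g, e(vowel)+10=o.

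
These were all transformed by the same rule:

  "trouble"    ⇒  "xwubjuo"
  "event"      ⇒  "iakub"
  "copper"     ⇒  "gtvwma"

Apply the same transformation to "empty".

irvag

In trouble: t→x is +4, r→w is +5, o→u is +6, u→b is +7 — the shift increases by 1 each position. Each letter shifts forward by (position + 4), i.e. 4, 5, 6, … — the shift grows by one for each successive letter.
On empty: e+4=i, m+5=r, p+6=v, t+7=a, y+8=g.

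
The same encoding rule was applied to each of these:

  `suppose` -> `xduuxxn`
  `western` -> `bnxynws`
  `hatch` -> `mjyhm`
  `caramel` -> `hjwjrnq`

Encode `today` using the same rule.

The shift depends on letter class: consonant s→x is +5, but vowel u→d is +9. The rule splits by letter class: vowels +9, consonants +5.
On today: t(cons)+5=y, o(vowel)+9=x, d(cons)+5=i, a(vowel)+9=j, y(cons)+5=d.

yxijd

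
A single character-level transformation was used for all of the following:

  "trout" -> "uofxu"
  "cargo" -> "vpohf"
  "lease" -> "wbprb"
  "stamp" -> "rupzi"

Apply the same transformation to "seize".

t(19)→u(20) and r(17)→o(14) fit y≡3x+15 (mod 26); the inverse of 3 mod 26 is 9. Each letter's alphabet position (a=0..z=25) is mapped through 3·x+15 mod 26 — an affine cipher.
For seize: s(18)→3·18+15≡17=r; e(4)→3·4+15≡1=b; i(8)→3·8+15≡13=n; z(25)→3·25+15≡12=m; e(4)→3·4+15≡1=b (all mod 26).

rbnmb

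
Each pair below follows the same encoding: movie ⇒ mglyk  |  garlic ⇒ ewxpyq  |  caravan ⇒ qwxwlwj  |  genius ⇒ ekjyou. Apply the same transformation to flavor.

hpwlgx

Treating letters as 0–25, the rule is x ↦ 23x + 22 (mod 26).
Applying it to flavor: f(5)→23·5+22≡7=h; l(11)→23·11+22≡15=p; a(0)→23·0+22≡22=w; v(21)→23·21+22≡11=l; o(14)→23·14+22≡6=g; r(17)→23·17+22≡23=x (all mod 26).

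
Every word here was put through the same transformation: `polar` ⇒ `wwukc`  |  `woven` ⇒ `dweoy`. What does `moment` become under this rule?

In polar: p→w is +7, o→w is +8, l→u is +9, a→k is +10 — the shift increases by 1 each position. The shift increases by 1 at each position, starting from +7: 7, 8, 9, ….
Applying it to moment: m+7=t, o+8=w, m+9=v, e+10=o, n+11=y, t+12=f.

twvoyf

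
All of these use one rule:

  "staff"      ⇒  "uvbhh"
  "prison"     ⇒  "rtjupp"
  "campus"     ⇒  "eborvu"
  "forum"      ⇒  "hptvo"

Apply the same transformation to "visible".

xjujdnf

The shift depends on letter class: consonant s→u is +2, but vowel a→b is +1. Two shifts are in play — +1 for a/e/i/o/u, +2 for every other letter.
For visible: v(cons)+2=x, i(vowel)+1=j, s(cons)+2=u, i(vowel)+1=j, b(cons)+2=d, l(cons)+2=n, e(vowel)+1=f.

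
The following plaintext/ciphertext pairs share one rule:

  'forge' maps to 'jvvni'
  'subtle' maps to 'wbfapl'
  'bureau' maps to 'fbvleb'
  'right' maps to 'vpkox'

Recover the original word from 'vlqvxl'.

Shifts by position in forge: pos 0: f→j (+4), pos 1: o→v (+7), pos 2: r→v (+4), pos 3: g→n (+7) — repeating every 2. The shifts repeat in a cycle of length 2: positions 0,1,… shift by +4, +7, then the pattern repeats.
Reversing it on vlqvxl: v−4=r, l−7=e, q−4=m, v−7=o, x−4=t, l−7=e.

remote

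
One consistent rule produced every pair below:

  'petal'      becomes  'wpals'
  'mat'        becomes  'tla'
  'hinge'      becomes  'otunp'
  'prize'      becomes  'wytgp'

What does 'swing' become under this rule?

zdtun

The shift depends on letter class: consonant p→w is +7, but vowel e→p is +11. Two shifts are in play — +11 for a/e/i/o/u, +7 for every other letter.
Applying it to swing: s(cons)+7=z, w(cons)+7=d, i(vowel)+11=t, n(cons)+7=u, g(cons)+7=n.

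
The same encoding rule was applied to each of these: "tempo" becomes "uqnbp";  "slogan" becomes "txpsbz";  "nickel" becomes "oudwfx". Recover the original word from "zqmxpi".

The shifts repeat in a cycle of length 2: positions 0,1,… shift by +1, +12, then the pattern repeats.
Decoding zqmxpi: z−1=y, q−12=e, m−1=l, x−12=l, p−1=o, i−12=w.

yellow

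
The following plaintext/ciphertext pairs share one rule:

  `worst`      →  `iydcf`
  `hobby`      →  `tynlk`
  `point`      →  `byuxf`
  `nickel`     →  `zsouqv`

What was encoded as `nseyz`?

bison

Shifts by position in worst: pos 0: w→i (+12), pos 1: o→y (+10), pos 2: r→d (+12), pos 3: s→c (+10) — repeating every 2. The shifts repeat in a cycle of length 2: positions 0,1,… shift by +12, +10, then the pattern repeats.
Reversing it on nseyz: n−12=b, s−10=i, e−12=s, y−10=o, z−12=n.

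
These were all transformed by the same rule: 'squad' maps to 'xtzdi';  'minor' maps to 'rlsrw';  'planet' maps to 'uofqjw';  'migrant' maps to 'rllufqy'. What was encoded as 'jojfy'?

Shifts by position in squad: pos 0: s→x (+5), pos 1: q→t (+3), pos 2: u→z (+5), pos 3: a→d (+3) — repeating every 2. The shifts repeat in a cycle of length 2: positions 0,1,… shift by +5, +3, then the pattern repeats.
Decoding jojfy: j−5=e, o−3=l, j−5=e, f−3=c, y−5=t.

elect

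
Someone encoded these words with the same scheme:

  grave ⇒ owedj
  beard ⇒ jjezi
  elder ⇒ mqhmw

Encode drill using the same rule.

It's a Vigenère-style cipher with numeric key [8,5,4]: position i shifts by key[i mod 3].
Applying it to drill: d+8=l, r+5=w, i+4=m, l+8=t, l+5=q.

lwmtq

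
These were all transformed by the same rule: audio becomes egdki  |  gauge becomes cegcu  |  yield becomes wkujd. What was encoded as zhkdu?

a(0)→e(4) and u(20)→g(6) fit y≡17x+4 (mod 26); the inverse of 17 mod 26 is 23. Treating letters as 0–25, the rule is x ↦ 17x + 4 (mod 26).
Decoding zhkdu: z(25)→23·(25−4)≡15=p; h(7)→23·(7−4)≡17=r; k(10)→23·(10−4)≡8=i; d(3)→23·(3−4)≡3=d; u(20)→23·(20−4)≡4=e (all mod 26).

pride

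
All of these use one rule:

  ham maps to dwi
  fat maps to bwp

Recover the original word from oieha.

smile

Compare letters: h→d is +22, a→w is +22, m→i is +22 — a constant shift. This is a Caesar cipher with shift 22.
Reversing it on oieha: o−22=s, i−22=m, e−22=i, h−22=l, a−22=e.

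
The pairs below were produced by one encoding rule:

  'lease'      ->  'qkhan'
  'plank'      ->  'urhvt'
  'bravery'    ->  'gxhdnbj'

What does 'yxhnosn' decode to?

traffic

In lease: l→q is +5, e→k is +6, a→h is +7, s→a is +8 — the shift increases by 1 each position. The shift increases by 1 at each position, starting from +5: 5, 6, 7, ….
Reversing it on yxhnosn: y−5=t, x−6=r, h−7=a, n−8=f, o−9=f, s−10=i, n−11=c.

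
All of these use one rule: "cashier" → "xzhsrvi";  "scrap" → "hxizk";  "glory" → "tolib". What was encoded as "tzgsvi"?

Each pair mirrors across the alphabet (c↔x, a↔z, s↔h): positions sum to 25. This is the alphabet-reversal cipher (Atbash): a becomes z, b becomes y, etc.
Reversing it on tzgsvi: t↔g, z↔a, g↔t, s↔h, v↔e, i↔r.

gather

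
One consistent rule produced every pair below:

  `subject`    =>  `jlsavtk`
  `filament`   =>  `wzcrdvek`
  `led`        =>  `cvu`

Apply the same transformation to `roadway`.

Compare letters: s→j is +17, u→l is +17, b→s is +17 — a constant shift. It's a constant shift of +17 (ROT17).
For roadway: r+17=i, o+17=f, a+17=r, d+17=u, w+17=n, a+17=r, y+17=p.

ifrunrp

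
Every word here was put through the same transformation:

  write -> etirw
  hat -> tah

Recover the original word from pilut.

The output letters match the input read backwards: write reversed is etirw. The word is simply reversed.
Reversing it on pilut: then reverse → tulip.

tulip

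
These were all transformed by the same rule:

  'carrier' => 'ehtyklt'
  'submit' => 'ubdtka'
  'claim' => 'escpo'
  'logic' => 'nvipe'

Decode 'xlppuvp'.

venison

Shifts by position in carrier: pos 0: c→e (+2), pos 1: a→h (+7), pos 2: r→t (+2), pos 3: r→y (+7) — repeating every 2. The shifts repeat in a cycle of length 2: positions 0,1,… shift by +2, +7, then the pattern repeats.
Undoing it on xlppuvp: x−2=v, l−7=e, p−2=n, p−7=i, u−2=s, v−7=o, p−2=n.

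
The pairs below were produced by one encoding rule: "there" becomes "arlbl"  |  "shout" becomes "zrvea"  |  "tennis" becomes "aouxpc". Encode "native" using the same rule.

ukasco

It's a Vigenère-style cipher with numeric key [7,10]: position i shifts by key[i mod 2].
On native: n+7=u, a+10=k, t+7=a, i+10=s, v+7=c, e+10=o.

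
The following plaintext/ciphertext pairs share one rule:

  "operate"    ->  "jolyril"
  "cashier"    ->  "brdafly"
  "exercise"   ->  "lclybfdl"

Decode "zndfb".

Treating letters as 0–25, the rule is x ↦ 5x + 17 (mod 26).
Reversing it on zndfb: z(25)→21·(25−17)≡12=m; n(13)→21·(13−17)≡20=u; d(3)→21·(3−17)≡18=s; f(5)→21·(5−17)≡8=i; b(1)→21·(1−17)≡2=c (all mod 26).

music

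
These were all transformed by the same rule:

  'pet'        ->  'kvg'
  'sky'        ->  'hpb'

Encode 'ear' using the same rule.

vzi

Each pair mirrors across the alphabet (p↔k, e↔v, t↔g): positions sum to 25. This is the alphabet-reversal cipher (Atbash): a becomes z, b becomes y, etc.
On ear: e↔v, a↔z, r↔i.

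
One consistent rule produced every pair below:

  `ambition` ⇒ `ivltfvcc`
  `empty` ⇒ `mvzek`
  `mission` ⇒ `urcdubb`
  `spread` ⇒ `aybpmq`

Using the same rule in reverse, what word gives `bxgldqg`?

towards

In ambition: a→i is +8, m→v is +9, b→l is +10, i→t is +11 — the shift increases by 1 each position. Letter i (0-indexed) is shifted by i+8, so successive shifts are 8, 9, 10, ….
Decoding bxgldqg: b−8=t, x−9=o, g−10=w, l−11=a, d−12=r, q−13=d, g−14=s.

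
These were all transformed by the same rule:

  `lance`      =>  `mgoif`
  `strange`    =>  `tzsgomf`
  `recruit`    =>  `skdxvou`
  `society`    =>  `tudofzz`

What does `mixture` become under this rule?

Shifts by position in lance: pos 0: l→m (+1), pos 1: a→g (+6), pos 2: n→o (+1), pos 3: c→i (+6) — repeating every 2. The shifts repeat in a cycle of length 2: positions 0,1,… shift by +1, +6, then the pattern repeats.
For mixture: m+1=n, i+6=o, x+1=y, t+6=z, u+1=v, r+6=x, e+1=f.

noyzvxf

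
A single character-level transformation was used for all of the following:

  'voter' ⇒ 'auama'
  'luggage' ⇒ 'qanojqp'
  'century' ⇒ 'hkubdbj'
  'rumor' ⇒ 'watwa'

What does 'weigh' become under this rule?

bkpoq

In voter: v→a is +5, o→u is +6, t→a is +7, e→m is +8 — the shift increases by 1 each position. Letter i (0-indexed) is shifted by i+5, so successive shifts are 5, 6, 7, ….
Applying it to weigh: w+5=b, e+6=k, i+7=p, g+8=o, h+9=q.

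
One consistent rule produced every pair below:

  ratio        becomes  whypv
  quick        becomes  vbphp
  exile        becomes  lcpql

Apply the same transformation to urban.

bwghs

The shift depends on letter class: consonant r→w is +5, but vowel a→h is +7. Vowels shift forward by 7 and consonants shift forward by 5.
On urban: u(vowel)+7=b, r(cons)+5=w, b(cons)+5=g, a(vowel)+7=h, n(cons)+5=s.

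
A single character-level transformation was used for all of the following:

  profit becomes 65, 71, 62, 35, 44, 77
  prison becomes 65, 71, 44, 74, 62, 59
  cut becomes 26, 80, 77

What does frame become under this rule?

35, 71, 20, 56, 32

p(#16)→65 and r(#18)→71: differences scale by 3, so n = 3·pos + 17. The formula is n = 3×(alphabet index, a=1) + 17.
For frame: f=6→35, r=18→71, a=1→20, m=13→56, e=5→32.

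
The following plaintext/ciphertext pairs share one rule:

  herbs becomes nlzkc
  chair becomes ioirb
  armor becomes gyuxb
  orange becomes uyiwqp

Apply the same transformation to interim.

oubnbty

In herbs: h→n is +6, e→l is +7, r→z is +8, b→k is +9 — the shift increases by 1 each position. Letter i (0-indexed) is shifted by i+6, so successive shifts are 6, 7, 8, ….
On interim: i+6=o, n+7=u, t+8=b, e+9=n, r+10=b, i+11=t, m+12=y.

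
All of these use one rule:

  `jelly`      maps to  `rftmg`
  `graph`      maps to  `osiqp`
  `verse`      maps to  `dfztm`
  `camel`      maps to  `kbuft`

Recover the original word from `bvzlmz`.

Shifts by position in jelly: pos 0: j→r (+8), pos 1: e→f (+1), pos 2: l→t (+8), pos 3: l→m (+1) — repeating every 2. A repeating key of period 2 is used — shifts +8, +1 over and over.
Decoding bvzlmz: b−8=t, v−1=u, z−8=r, l−1=k, m−8=e, z−1=y.

turkey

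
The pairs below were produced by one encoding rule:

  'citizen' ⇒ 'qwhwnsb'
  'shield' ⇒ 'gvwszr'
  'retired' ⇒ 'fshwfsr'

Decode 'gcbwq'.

sonic

Compare letters: c→q is +14, i→w is +14, t→h is +14 — a constant shift. Each letter is shifted forward by 14 in the alphabet (a Caesar shift of +14).
Reversing it on gcbwq: g−14=s, c−14=o, b−14=n, w−14=i, q−14=c.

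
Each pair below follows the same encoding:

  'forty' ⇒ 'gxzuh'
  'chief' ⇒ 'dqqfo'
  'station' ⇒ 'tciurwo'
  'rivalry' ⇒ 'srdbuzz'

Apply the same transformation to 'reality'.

snimrbz

Shifts by position in forty: pos 0: f→g (+1), pos 1: o→x (+9), pos 2: r→z (+8), pos 3: t→u (+1), pos 4: y→h (+9) — repeating every 3. The shifts repeat in a cycle of length 3: positions 0,1,… shift by +1, +9, +8, then the pattern repeats.
Applying it to reality: r+1=s, e+9=n, a+8=i, l+1=m, i+9=r, t+8=b, y+1=z.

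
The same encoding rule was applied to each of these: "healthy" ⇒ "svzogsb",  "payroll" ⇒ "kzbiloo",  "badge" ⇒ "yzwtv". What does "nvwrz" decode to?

Each pair mirrors across the alphabet (h↔s, e↔v, a↔z): positions sum to 25. This is the alphabet-reversal cipher (Atbash): a becomes z, b becomes y, etc.
Undoing it on nvwrz: n↔m, v↔e, w↔d, r↔i, z↔a.

media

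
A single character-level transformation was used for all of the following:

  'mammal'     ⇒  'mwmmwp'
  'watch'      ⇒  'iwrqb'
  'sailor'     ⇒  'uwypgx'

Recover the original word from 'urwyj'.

stain

m(12)→m(12) and a(0)→w(22) fit y≡23x+22 (mod 26); the inverse of 23 mod 26 is 17. This is an affine cipher: with a=0,…,z=25, each position x becomes (23x+22) mod 26.
Reversing it on urwyj: u(20)→17·(20−22)≡18=s; r(17)→17·(17−22)≡19=t; w(22)→17·(22−22)≡0=a; y(24)→17·(24−22)≡8=i; j(9)→17·(9−22)≡13=n (all mod 26).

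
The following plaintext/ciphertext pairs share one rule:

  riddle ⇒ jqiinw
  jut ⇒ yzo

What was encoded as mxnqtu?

polish

Two steps: reverse the string, then apply a Caesar shift of +5.
Reversing it on mxnqtu: shift back: m−5=h, x−5=s, n−5=i, q−5=l, t−5=o, u−5=p → hsilop; then reverse → polish.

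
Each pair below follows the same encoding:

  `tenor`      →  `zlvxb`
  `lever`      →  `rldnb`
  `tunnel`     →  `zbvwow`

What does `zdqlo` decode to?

In tenor: t→z is +6, e→l is +7, n→v is +8, o→x is +9 — the shift increases by 1 each position. Each letter shifts forward by (position + 6), i.e. 6, 7, 8, … — the shift grows by one for each successive letter.
Reversing it on zdqlo: z−6=t, d−7=w, q−8=i, l−9=c, o−10=e.

twice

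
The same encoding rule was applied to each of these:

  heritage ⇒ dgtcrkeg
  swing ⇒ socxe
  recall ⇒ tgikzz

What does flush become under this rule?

fzqsd

Each letter's alphabet position (a=0..z=25) is mapped through 25·x+10 mod 26 — an affine cipher.
Applying it to flush: f(5)→25·5+10≡5=f; l(11)→25·11+10≡25=z; u(20)→25·20+10≡16=q; s(18)→25·18+10≡18=s; h(7)→25·7+10≡3=d (all mod 26).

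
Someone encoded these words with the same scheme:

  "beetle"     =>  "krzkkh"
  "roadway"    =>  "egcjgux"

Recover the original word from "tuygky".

The output letters match the input read backwards, each shifted +6: beetle reversed is elteeb. The word is reversed, then every letter is shifted forward by 6.
Reversing it on tuygky: shift back: t−6=n, u−6=o, y−6=s, g−6=a, k−6=e, y−6=s → nosaes; then reverse → season.

season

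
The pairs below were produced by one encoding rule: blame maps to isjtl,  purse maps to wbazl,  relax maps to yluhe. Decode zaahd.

Shifts by position in blame: pos 0: b→i (+7), pos 1: l→s (+7), pos 2: a→j (+9), pos 3: m→t (+7), pos 4: e→l (+7) — repeating every 3. A repeating key of period 3 is used — shifts +7, +7, +9 over and over.
Reversing it on zaahd: z−7=s, a−7=t, a−9=r, h−7=a, d−7=w.

straw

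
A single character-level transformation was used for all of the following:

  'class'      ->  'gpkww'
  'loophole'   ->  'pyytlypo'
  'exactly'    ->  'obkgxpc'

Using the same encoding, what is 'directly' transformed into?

hsvogxpc

The shift depends on letter class: consonant c→g is +4, but vowel a→k is +10. Vowels shift forward by 10 and consonants shift forward by 4.
For directly: d(cons)+4=h, i(vowel)+10=s, r(cons)+4=v, e(vowel)+10=o, c(cons)+4=g, t(cons)+4=x, l(cons)+4=p, y(cons)+4=c.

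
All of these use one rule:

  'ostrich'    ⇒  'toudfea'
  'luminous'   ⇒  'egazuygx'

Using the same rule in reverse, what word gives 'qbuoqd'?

recipe

The word is reversed, then every letter is shifted forward by 12.
Reversing it on qbuoqd: shift back: q−12=e, b−12=p, u−12=i, o−12=c, q−12=e, d−12=r → epicer; then reverse → recipe.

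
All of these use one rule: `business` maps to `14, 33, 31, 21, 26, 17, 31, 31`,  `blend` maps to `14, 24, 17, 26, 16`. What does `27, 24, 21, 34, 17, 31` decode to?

olives

Letters become their 1-based position plus 12 (so a→13, b→14, …).
Reversing it on 27, 24, 21, 34, 17, 31: 27→(27−12)÷1=15=o, 24→(24−12)÷1=12=l, 21→(21−12)÷1=9=i, 34→(34−12)÷1=22=v, 17→(17−12)÷1=5=e, 31→(31−12)÷1=19=s.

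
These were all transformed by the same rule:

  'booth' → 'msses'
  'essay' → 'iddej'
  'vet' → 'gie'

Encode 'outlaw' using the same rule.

syeweh

The rule splits by letter class: vowels +4, consonants +11.
On outlaw: o(vowel)+4=s, u(vowel)+4=y, t(cons)+11=e, l(cons)+11=w, a(vowel)+4=e, w(cons)+11=h.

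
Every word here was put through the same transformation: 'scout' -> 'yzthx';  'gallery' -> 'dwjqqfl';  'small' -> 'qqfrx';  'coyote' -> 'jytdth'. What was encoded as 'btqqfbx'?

The output letters match the input read backwards, each shifted +5: scout reversed is tuocs. The word is reversed, then every letter is shifted forward by 5.
Decoding btqqfbx: shift back: b−5=w, t−5=o, q−5=l, q−5=l, f−5=a, b−5=w, x−5=s → wollaws; then reverse → swallow.

swallow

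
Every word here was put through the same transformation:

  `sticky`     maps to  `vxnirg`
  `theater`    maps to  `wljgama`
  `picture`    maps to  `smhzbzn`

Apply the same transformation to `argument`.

In sticky: s→v is +3, t→x is +4, i→n is +5, c→i is +6 — the shift increases by 1 each position. The shift increases by 1 at each position, starting from +3: 3, 4, 5, ….
Applying it to argument: a+3=d, r+4=v, g+5=l, u+6=a, m+7=t, e+8=m, n+9=w, t+10=d.

dvlatmwd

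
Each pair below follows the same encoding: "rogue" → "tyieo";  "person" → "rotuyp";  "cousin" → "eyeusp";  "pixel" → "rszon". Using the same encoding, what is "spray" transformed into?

urtka

The shift depends on letter class: consonant r→t is +2, but vowel o→y is +10. Vowels shift forward by 10 and consonants shift forward by 2.
For spray: s(cons)+2=u, p(cons)+2=r, r(cons)+2=t, a(vowel)+10=k, y(cons)+2=a.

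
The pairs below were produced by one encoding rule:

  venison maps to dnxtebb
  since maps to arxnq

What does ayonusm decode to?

specify

In venison: v→d is +8, e→n is +9, n→x is +10, i→t is +11 — the shift increases by 1 each position. Each letter shifts forward by (position + 8), i.e. 8, 9, 10, … — the shift grows by one for each successive letter.
Reversing it on ayonusm: a−8=s, y−9=p, o−10=e, n−11=c, u−12=i, s−13=f, m−14=y.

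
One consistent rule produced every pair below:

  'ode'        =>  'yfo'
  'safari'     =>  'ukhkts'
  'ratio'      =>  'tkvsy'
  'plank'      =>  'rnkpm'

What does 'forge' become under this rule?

hytio

The rule splits by letter class: vowels +10, consonants +2.
Applying it to forge: f(cons)+2=h, o(vowel)+10=y, r(cons)+2=t, g(cons)+2=i, e(vowel)+10=o.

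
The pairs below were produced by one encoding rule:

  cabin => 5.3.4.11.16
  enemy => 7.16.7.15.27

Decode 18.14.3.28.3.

c is letter #3 and maps to 5: an offset of 2. Letters become their 1-based position plus 2 (so a→3, b→4, …).
Undoing it on 18.14.3.28.3: 18→(18−2)÷1=16=p, 14→(14−2)÷1=12=l, 3→(3−2)÷1=1=a, 28→(28−2)÷1=26=z, 3→(3−2)÷1=1=a.

plaza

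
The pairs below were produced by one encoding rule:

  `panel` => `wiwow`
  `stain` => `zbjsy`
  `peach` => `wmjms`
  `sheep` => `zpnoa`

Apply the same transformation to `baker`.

In panel: p→w is +7, a→i is +8, n→w is +9, e→o is +10 — the shift increases by 1 each position. The shift increases by 1 at each position, starting from +7: 7, 8, 9, ….
On baker: b+7=i, a+8=i, k+9=t, e+10=o, r+11=c.

iitoc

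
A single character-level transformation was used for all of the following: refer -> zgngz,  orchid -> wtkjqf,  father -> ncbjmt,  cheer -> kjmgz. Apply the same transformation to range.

The shifts repeat in a cycle of length 2: positions 0,1,… shift by +8, +2, then the pattern repeats.
Applying it to range: r+8=z, a+2=c, n+8=v, g+2=i, e+8=m.

zcvim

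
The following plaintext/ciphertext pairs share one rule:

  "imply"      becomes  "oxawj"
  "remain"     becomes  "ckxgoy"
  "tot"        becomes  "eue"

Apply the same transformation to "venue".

gkyak

The shift depends on letter class: consonant m→x is +11, but vowel i→o is +6. Two shifts are in play — +6 for a/e/i/o/u, +11 for every other letter.
On venue: v(cons)+11=g, e(vowel)+6=k, n(cons)+11=y, u(vowel)+6=a, e(vowel)+6=k.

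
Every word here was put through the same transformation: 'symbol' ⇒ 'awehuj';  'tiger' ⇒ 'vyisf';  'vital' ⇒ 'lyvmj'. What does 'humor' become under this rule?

s(18)→a(0) and y(24)→w(22) fit y≡21x+12 (mod 26); the inverse of 21 mod 26 is 5. Each letter's alphabet position (a=0..z=25) is mapped through 21·x+12 mod 26 — an affine cipher.
On humor: h(7)→21·7+12≡3=d; u(20)→21·20+12≡16=q; m(12)→21·12+12≡4=e; o(14)→21·14+12≡20=u; r(17)→21·17+12≡5=f (all mod 26).

dqeuf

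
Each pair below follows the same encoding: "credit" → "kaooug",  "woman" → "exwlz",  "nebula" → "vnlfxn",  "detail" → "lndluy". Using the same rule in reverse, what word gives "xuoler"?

please

In credit: c→k is +8, r→a is +9, e→o is +10, d→o is +11 — the shift increases by 1 each position. Each letter shifts forward by (position + 8), i.e. 8, 9, 10, … — the shift grows by one for each successive letter.
Decoding xuoler: x−8=p, u−9=l, o−10=e, l−11=a, e−12=s, r−13=e.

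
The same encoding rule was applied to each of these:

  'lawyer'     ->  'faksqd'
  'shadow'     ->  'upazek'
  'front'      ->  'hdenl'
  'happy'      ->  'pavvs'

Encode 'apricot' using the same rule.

l(11)→f(5) and a(0)→a(0) fit y≡17x+0 (mod 26); the inverse of 17 mod 26 is 23. Each letter's alphabet position (a=0..z=25) is mapped through 17·x+0 mod 26 — an affine cipher.
For apricot: a(0)→17·0+0≡0=a; p(15)→17·15+0≡21=v; r(17)→17·17+0≡3=d; i(8)→17·8+0≡6=g; c(2)→17·2+0≡8=i; o(14)→17·14+0≡4=e; t(19)→17·19+0≡11=l (all mod 26).

avdgiel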